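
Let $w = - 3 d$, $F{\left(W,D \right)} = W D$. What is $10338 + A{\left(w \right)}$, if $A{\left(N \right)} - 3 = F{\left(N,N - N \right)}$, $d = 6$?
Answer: $10341$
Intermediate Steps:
$F{\left(W,D \right)} = D W$
$w = -18$ ($w = \left(-3\right) 6 = -18$)
$A{\left(N \right)} = 3$ ($A{\left(N \right)} = 3 + \left(N - N\right) N = 3 + 0 N = 3 + 0 = 3$)
$10338 + A{\left(w \right)} = 10338 + 3 = 10341$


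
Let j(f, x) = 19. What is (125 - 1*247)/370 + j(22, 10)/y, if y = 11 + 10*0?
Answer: 2844/2035 ≈ 1.3975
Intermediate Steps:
y = 11 (y = 11 + 0 = 11)
(125 - 1*247)/370 + j(22, 10)/y = (125 - 1*247)/370 + 19/11 = (125 - 247)*(1/370) + 19*(1/11) = -122*1/370 + 19/11 = -61/185 + 19/11 = 2844/2035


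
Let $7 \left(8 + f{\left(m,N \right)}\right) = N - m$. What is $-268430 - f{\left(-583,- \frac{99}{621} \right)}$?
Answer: $- \frac{129688042}{483} \approx -2.6851 \cdot 10^{5}$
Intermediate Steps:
$f{\left(m,N \right)} = -8 - \frac{m}{7} + \frac{N}{7}$ ($f{\left(m,N \right)} = -8 + \frac{N - m}{7} = -8 + \left(- \frac{m}{7} + \frac{N}{7}\right) = -8 - \frac{m}{7} + \frac{N}{7}$)
$-268430 - f{\left(-583,- \frac{99}{621} \right)} = -268430 - \left(-8 - - \frac{583}{7} + \frac{\left(-99\right) \frac{1}{621}}{7}\right) = -268430 - \left(-8 + \frac{583}{7} + \frac{\left(-99\right) \frac{1}{621}}{7}\right) = -268430 - \left(-8 + \frac{583}{7} + \frac{1}{7} \left(- \frac{11}{69}\right)\right) = -268430 - \left(-8 + \frac{583}{7} - \frac{11}{483}\right) = -268430 - \frac{36352}{483} = - \frac{129688042}{483}$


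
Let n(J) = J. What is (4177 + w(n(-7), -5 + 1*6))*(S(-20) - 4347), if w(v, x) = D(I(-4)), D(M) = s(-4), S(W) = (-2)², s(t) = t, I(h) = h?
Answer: -18123339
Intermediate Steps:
S(W) = 4
D(M) = -4
w(v, x) = -4
(4177 + w(n(-7), -5 + 1*6))*(S(-20) - 4347) = (4177 - 4)*(4 - 4347) = 4173*(-4343) = -18123339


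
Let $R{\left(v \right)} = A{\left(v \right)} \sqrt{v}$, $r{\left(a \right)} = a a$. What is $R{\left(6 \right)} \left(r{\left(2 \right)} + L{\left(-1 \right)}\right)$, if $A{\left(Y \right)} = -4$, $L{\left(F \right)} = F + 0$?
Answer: $- 12 \sqrt{6} \approx -29.394$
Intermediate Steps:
$r{\left(a \right)} = a^{2}$
$L{\left(F \right)} = F$
$R{\left(v \right)} = - 4 \sqrt{v}$
$R{\left(6 \right)} \left(r{\left(2 \right)} + L{\left(-1 \right)}\right) = - 4 \sqrt{6} \left(2^{2} - 1\right) = - 4 \sqrt{6} \left(4 - 1\right) = - 4 \sqrt{6} \cdot 3 = - 12 \sqrt{6}$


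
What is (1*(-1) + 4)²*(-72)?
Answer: -648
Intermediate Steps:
(1*(-1) + 4)²*(-72) = (-1 + 4)²*(-72) = 3²*(-72) = 9*(-72) = -648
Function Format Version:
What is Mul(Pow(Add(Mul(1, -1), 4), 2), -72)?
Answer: -648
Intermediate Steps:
Mul(Pow(Add(Mul(1, -1), 4), 2), -72) = Mul(Pow(Add(-1, 4), 2), -72) = Mul(Pow(3, 2), -72) = Mul(9, -72) = -648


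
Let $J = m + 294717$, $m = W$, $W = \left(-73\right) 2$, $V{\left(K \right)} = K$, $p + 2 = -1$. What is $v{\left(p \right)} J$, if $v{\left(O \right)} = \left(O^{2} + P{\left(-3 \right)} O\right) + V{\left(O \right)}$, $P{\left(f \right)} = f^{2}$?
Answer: $-6185991$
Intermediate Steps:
$p = -3$ ($p = -2 - 1 = -3$)
$W = -146$
$m = -146$
$J = 294571$ ($J = -146 + 294717 = 294571$)
$v{\left(O \right)} = O^{2} + 10 O$ ($v{\left(O \right)} = \left(O^{2} + \left(-3\right)^{2} O\right) + O = \left(O^{2} + 9 O\right) + O = O^{2} + 10 O$)
$v{\left(p \right)} J = - 3 \left(10 - 3\right) 294571 = \left(-3\right) 7 \cdot 294571 = \left(-21\right) 294571 = -6185991$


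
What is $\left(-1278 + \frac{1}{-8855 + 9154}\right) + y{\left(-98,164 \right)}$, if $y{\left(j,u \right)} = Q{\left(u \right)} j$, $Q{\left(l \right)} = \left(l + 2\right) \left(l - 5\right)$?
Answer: $- \frac{773779109}{299} \approx -2.5879 \cdot 10^{6}$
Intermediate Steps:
$Q{\left(l \right)} = \left(-5 + l\right) \left(2 + l\right)$ ($Q{\left(l \right)} = \left(2 + l\right) \left(-5 + l\right) = \left(-5 + l\right) \left(2 + l\right)$)
$y{\left(j,u \right)} = j \left(-10 + u^{2} - 3 u\right)$ ($y{\left(j,u \right)} = \left(-10 + u^{2} - 3 u\right) j = j \left(-10 + u^{2} - 3 u\right)$)
$\left(-1278 + \frac{1}{-8855 + 9154}\right) + y{\left(-98,164 \right)} = \left(-1278 + \frac{1}{-8855 + 9154}\right) - 98 \left(-10 + 164^{2} - 492\right) = \left(-1278 + \frac{1}{299}\right) - 98 \left(-10 + 26896 - 492\right) = \left(-1278 + \frac{1}{299}\right) - 2586612 = - \frac{382121}{299} - 2586612 = - \frac{773779109}{299}$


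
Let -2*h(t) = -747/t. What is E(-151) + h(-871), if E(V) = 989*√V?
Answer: -747/1742 + 989*I*√151 ≈ -0.42882 + 12153.0*I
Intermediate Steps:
h(t) = 747/(2*t) (h(t) = -(-747)/(2*t) = 747/(2*t))
E(-151) + h(-871) = 989*√(-151) + (747/2)/(-871) = 989*(I*√151) + (747/2)*(-1/871) = 989*I*√151 - 747/1742 = -747/1742 + 989*I*√151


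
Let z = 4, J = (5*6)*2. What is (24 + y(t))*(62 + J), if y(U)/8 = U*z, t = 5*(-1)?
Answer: -16592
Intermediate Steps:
J = 60 (J = 30*2 = 60)
t = -5
y(U) = 32*U (y(U) = 8*(U*4) = 8*(4*U) = 32*U)
(24 + y(t))*(62 + J) = (24 + 32*(-5))*(62 + 60) = (24 - 160)*122 = -136*122 = -16592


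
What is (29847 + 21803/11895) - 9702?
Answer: 239646578/11895 ≈ 20147.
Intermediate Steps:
(29847 + 21803/11895) - 9702 = 355051868/11895 - 9702 = 239646578/11895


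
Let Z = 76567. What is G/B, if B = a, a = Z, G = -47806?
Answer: -47806/76567 ≈ -0.62437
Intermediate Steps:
a = 76567
B = 76567
G/B = -47806/76567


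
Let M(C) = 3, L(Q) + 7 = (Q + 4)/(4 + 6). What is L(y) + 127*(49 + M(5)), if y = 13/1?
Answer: 65987/10 ≈ 6598.7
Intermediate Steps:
y = 13 (y = 13*1 = 13)
L(Q) = -33/5 + Q/10 (L(Q) = -7 + (Q + 4)/(4 + 6) = -7 + (4 + Q)/10 = -7 + (4 + Q)*(⅒) = -7 + (⅖ + Q/10) = -33/5 + Q/10)
L(y) + 127*(49 + M(5)) = (-33/5 + (⅒)*13) + 127*(49 + 3) = (-33/5 + 13/10) + 127*52 = -53/10 + 6604 = 65987/10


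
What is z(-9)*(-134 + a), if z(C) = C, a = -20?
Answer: 1386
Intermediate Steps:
z(-9)*(-134 + a) = -9*(-134 - 20) = -9*(-154) = 1386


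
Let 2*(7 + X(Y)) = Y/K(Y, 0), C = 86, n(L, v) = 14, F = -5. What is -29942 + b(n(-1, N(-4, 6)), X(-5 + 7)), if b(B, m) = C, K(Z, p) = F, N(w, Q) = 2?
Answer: -29856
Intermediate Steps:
K(Z, p) = -5
X(Y) = -7 - Y/10 (X(Y) = -7 + (Y/(-5))/2 = -7 + (Y*(-⅕))/2 = -7 + (-Y/5)/2 = -7 - Y/10)
b(B, m) = 86
-29942 + b(n(-1, N(-4, 6)), X(-5 + 7)) = -29942 + 86 = -29856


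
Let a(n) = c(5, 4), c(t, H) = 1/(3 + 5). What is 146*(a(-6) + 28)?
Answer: 16425/4 ≈ 4106.3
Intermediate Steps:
c(t, H) = 1/8
a(n) = 1/8
146*(a(-6) + 28) = 146*(1/8 + 28) = 146*(225/8) = 16425/4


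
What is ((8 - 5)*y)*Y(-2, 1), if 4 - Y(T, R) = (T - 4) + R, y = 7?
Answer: 189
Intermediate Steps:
Y(T, R) = 8 - R - T (Y(T, R) = 4 - ((T - 4) + R) = 4 - ((-4 + T) + R) = 4 - (-4 + R + T) = 4 + (4 - R - T) = 8 - R - T)
((8 - 5)*y)*Y(-2, 1) = ((8 - 5)*7)*(8 - 1*1 - 1*(-2)) = (3*7)*(8 - 1 + 2) = 21*9 = 189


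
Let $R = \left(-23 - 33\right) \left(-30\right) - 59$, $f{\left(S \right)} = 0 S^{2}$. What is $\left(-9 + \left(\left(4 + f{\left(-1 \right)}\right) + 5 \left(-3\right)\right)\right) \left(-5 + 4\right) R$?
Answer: $32420$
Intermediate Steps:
$f{\left(S \right)} = 0$
$R = 1621$ ($R = \left(-56\right) \left(-30\right) - 59 = 1680 - 59 = 1621$)
$\left(-9 + \left(\left(4 + f{\left(-1 \right)}\right) + 5 \left(-3\right)\right)\right) \left(-5 + 4\right) R = \left(-9 + \left(\left(4 + 0\right) + 5 \left(-3\right)\right)\right) \left(-5 + 4\right) 1621 = \left(-9 + \left(4 - 15\right)\right) \left(-1\right) 1621 = \left(-9 - 11\right) \left(-1\right) 1621 = \left(-20\right) \left(-1\right) 1621 = 20 \cdot 1621 = 32420$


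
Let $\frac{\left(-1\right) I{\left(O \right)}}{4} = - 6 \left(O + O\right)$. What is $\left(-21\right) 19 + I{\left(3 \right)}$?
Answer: $-255$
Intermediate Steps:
$I{\left(O \right)} = 48 O$ ($I{\left(O \right)} = - 4 \left(- 6 \left(O + O\right)\right) = - 4 \left(- 6 \cdot 2 O\right) = - 4 \left(- 12 O\right) = 48 O$)
$\left(-21\right) 19 + I{\left(3 \right)} = \left(-21\right) 19 + 48 \cdot 3 = -399 + 144 = -255$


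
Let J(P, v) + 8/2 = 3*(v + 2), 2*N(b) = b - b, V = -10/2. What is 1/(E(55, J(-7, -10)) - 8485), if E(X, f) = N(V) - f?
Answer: -1/8457 ≈ -0.00011825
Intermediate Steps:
V = -5 (V = -10*1/2 = -5)
N(b) = 0 (N(b) = (b - b)/2 = (1/2)*0 = 0)
J(P, v) = 2 + 3*v (J(P, v) = -4 + 3*(v + 2) = -4 + 3*(2 + v) = -4 + (6 + 3*v) = 2 + 3*v)
E(X, f) = -f (E(X, f) = 0 - f = -f)
1/(E(55, J(-7, -10)) - 8485) = 1/(-(2 + 3*(-10)) - 8485) = 1/(-(2 - 30) - 8485) = 1/(-1*(-28) - 8485) = 1/(28 - 8485) = 1/(-8457) = -1/8457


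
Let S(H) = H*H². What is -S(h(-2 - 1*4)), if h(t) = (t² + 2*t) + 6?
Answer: -27000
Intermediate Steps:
h(t) = 6 + t² + 2*t
S(H) = H³
-S(h(-2 - 1*4)) = -(6 + (-2 - 1*4)² + 2*(-2 - 1*4))³ = -(6 + (-2 - 4)² + 2*(-2 - 4))³ = -(6 + (-6)² + 2*(-6))³ = -(6 + 36 - 12)³ = -1*30³ = -1*27000 = -27000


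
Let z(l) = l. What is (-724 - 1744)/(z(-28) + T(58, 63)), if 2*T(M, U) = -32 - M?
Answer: 2468/73 ≈ 33.808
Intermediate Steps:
T(M, U) = -16 - M/2 (T(M, U) = (-32 - M)/2 = -16 - M/2)
(-724 - 1744)/(z(-28) + T(58, 63)) = (-724 - 1744)/(-28 + (-16 - 1/2*58)) = -2468/(-28 + (-16 - 29)) = -2468/(-28 - 45) = -2468/(-73) = -2468*(-1/73) = 2468/73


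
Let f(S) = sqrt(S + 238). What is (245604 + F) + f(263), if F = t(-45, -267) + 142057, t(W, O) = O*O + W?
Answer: 458905 + sqrt(501) ≈ 4.5893e+5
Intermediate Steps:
t(W, O) = W + O**2 (t(W, O) = O**2 + W = W + O**2)
F = 213301 (F = (-45 + (-267)**2) + 142057 = (-45 + 71289) + 142057 = 71244 + 142057 = 213301)
f(S) = sqrt(238 + S)
(245604 + F) + f(263) = (245604 + 213301) + sqrt(238 + 263) = 458905 + sqrt(501)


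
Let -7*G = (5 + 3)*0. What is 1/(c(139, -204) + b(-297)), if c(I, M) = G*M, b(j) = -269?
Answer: -1/269 ≈ -0.0037175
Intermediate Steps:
G = 0 (G = -(5 + 3)*0/7 = -8*0/7 = -1/7*0 = 0)
c(I, M) = 0 (c(I, M) = 0*M = 0)
1/(c(139, -204) + b(-297)) = 1/(0 - 269) = 1/(-269) = -1/269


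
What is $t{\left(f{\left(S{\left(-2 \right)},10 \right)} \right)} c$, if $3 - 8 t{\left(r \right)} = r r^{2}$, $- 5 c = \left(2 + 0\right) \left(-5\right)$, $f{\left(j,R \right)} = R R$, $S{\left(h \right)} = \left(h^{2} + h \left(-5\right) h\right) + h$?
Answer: $- \frac{999997}{4} \approx -2.5 \cdot 10^{5}$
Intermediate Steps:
$S{\left(h \right)} = h - 4 h^{2}$ ($S{\left(h \right)} = \left(h^{2} + - 5 h h\right) + h = \left(h^{2} - 5 h^{2}\right) + h = - 4 h^{2} + h = h - 4 h^{2}$)
$f{\left(j,R \right)} = R^{2}$
$c = 2$ ($c = - \frac{\left(2 + 0\right) \left(-5\right)}{5} = - \frac{2 \left(-5\right)}{5} = \left(- \frac{1}{5}\right) \left(-10\right) = 2$)
$t{\left(r \right)} = \frac{3}{8} - \frac{r^{3}}{8}$ ($t{\left(r \right)} = \frac{3}{8} - \frac{r r^{2}}{8} = \frac{3}{8} - \frac{r^{3}}{8}$)
$t{\left(f{\left(S{\left(-2 \right)},10 \right)} \right)} c = \left(\frac{3}{8} - \frac{\left(10^{2}\right)^{3}}{8}\right) 2 = \left(\frac{3}{8} - \frac{100^{3}}{8}\right) 2 = \left(\frac{3}{8} - 125000\right) 2 = \left(- \frac{999997}{8}\right) 2 = - \frac{999997}{4}$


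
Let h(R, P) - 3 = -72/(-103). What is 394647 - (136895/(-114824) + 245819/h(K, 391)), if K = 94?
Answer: 14357777164595/43747944 ≈ 3.2819e+5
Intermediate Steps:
h(R, P) = 381/103 (h(R, P) = 3 - 72/(-103) = 3 - 72*(-1/103) = 3 + 72/103 = 381/103)
394647 - (136895/(-114824) + 245819/h(K, 391)) = 394647 - (136895/(-114824) + 245819/(381/103)) = 394647 - (136895*(-1/114824) + 245819*(103/381)) = 394647 - (-136895/114824 + 25319357/381) = 394647 - 1*2907217691173/43747944 = 394647 - 2907217691173/43747944 = 14357777164595/43747944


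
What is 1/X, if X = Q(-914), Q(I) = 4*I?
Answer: -1/3656 ≈ -0.00027352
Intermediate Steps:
X = -3656 (X = 4*(-914) = -3656)
1/X = 1/(-3656) = -1/3656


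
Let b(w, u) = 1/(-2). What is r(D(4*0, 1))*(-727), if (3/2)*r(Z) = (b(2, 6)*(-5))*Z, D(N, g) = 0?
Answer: 0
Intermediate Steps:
b(w, u) = -½ (b(w, u) = 1*(-½) = -½)
r(Z) = 5*Z/3 (r(Z) = 2*((-½*(-5))*Z)/3 = 2*(5*Z/2)/3 = 5*Z/3)
r(D(4*0, 1))*(-727) = ((5/3)*0)*(-727) = 0*(-727) = 0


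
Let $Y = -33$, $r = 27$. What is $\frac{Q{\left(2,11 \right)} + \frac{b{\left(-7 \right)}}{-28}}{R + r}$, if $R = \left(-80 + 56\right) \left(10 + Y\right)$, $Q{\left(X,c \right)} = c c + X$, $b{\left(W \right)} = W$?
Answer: $\frac{493}{2316} \approx 0.21287$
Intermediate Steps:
$Q{\left(X,c \right)} = X + c^{2}$ ($Q{\left(X,c \right)} = c^{2} + X = X + c^{2}$)
$R = 552$ ($R = \left(-80 + 56\right) \left(10 - 33\right) = \left(-24\right) \left(-23\right) = 552$)
$\frac{Q{\left(2,11 \right)} + \frac{b{\left(-7 \right)}}{-28}}{R + r} = \frac{\left(2 + 11^{2}\right) - \frac{7}{-28}}{552 + 27} = \frac{\left(2 + 121\right) - - \frac{1}{4}}{579} = \left(123 + \frac{1}{4}\right) \frac{1}{579} = \frac{493}{4} \cdot \frac{1}{579} = \frac{493}{2316}$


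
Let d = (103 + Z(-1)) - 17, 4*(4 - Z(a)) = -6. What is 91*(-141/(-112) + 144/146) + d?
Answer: 345513/1168 ≈ 295.82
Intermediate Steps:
Z(a) = 11/2 (Z(a) = 4 - 1/4*(-6) = 4 + 3/2 = 11/2)
d = 183/2 (d = (103 + 11/2) - 17 = 217/2 - 17 = 183/2 ≈ 91.500)
91*(-141/(-112) + 144/146) + d = 91*(-141/(-112) + 144/146) + 183/2 = 91*(-141*(-1/112) + 144*(1/146)) + 183/2 = 91*(141/112 + 72/73) + 183/2 = 91*(18357/8176) + 183/2 = 238641/1168 + 183/2 = 345513/1168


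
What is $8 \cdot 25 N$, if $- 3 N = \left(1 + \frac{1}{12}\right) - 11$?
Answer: $\frac{5950}{9} \approx 661.11$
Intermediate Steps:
$N = \frac{119}{36}$ ($N = - \frac{\left(1 + \frac{1}{12}\right) - 11}{3} = - \frac{\frac{13}{12} - 11}{3} = \left(- \frac{1}{3}\right) \left(- \frac{119}{12}\right) = \frac{119}{36} \approx 3.3056$)
$8 \cdot 25 N = 8 \cdot 25 \cdot \frac{119}{36} = 200 \cdot \frac{119}{36} = \frac{5950}{9}$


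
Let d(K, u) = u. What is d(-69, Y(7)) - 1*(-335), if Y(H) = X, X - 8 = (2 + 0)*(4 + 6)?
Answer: 363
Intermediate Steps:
X = 28 (X = 8 + (2 + 0)*(4 + 6) = 8 + 2*10 = 8 + 20 = 28)
Y(H) = 28
d(-69, Y(7)) - 1*(-335) = 28 - 1*(-335) = 28 + 335 = 363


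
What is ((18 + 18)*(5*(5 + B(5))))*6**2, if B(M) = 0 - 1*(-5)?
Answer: 64800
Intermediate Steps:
B(M) = 5 (B(M) = 0 + 5 = 5)
((18 + 18)*(5*(5 + B(5))))*6**2 = ((18 + 18)*(5*(5 + 5)))*6**2 = (36*(5*10))*36 = (36*50)*36 = 1800*36 = 64800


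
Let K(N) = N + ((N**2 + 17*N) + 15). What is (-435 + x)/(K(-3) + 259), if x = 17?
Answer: -418/229 ≈ -1.8253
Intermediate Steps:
K(N) = 15 + N**2 + 18*N (K(N) = N + (15 + N**2 + 17*N) = 15 + N**2 + 18*N)
(-435 + x)/(K(-3) + 259) = (-435 + 17)/((15 + (-3)**2 + 18*(-3)) + 259) = -418/((15 + 9 - 54) + 259) = -418/(-30 + 259) = -418/229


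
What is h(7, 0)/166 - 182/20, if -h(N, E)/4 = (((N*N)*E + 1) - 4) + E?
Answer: -7493/830 ≈ -9.0277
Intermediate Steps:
h(N, E) = 12 - 4*E - 4*E*N**2 (h(N, E) = -4*((((N*N)*E + 1) - 4) + E) = -4*(((N**2*E + 1) - 4) + E) = -4*(((E*N**2 + 1) - 4) + E) = -4*(((1 + E*N**2) - 4) + E) = -4*((-3 + E*N**2) + E) = -4*(-3 + E + E*N**2) = 12 - 4*E - 4*E*N**2)
h(7, 0)/166 - 182/20 = (12 - 4*0 - 4*0*7**2)/166 - 182/20 = (12 + 0 - 4*0*49)*(1/166) - 182*1/20 = (12 + 0 + 0)*(1/166) - 91/10 = 12*(1/166) - 91/10 = 6/83 - 91/10 = -7493/830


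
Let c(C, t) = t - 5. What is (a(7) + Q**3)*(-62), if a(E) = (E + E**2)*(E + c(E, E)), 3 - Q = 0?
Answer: -32922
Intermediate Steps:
Q = 3 (Q = 3 - 1*0 = 3 + 0 = 3)
c(C, t) = -5 + t
a(E) = (-5 + 2*E)*(E + E**2) (a(E) = (E + E**2)*(E + (-5 + E)) = (E + E**2)*(-5 + 2*E) = (-5 + 2*E)*(E + E**2))
(a(7) + Q**3)*(-62) = (7*(-5 - 3*7 + 2*7**2) + 3**3)*(-62) = (7*(-5 - 21 + 2*49) + 27)*(-62) = (7*(-5 - 21 + 98) + 27)*(-62) = (7*72 + 27)*(-62) = (504 + 27)*(-62) = 531*(-62) = -32922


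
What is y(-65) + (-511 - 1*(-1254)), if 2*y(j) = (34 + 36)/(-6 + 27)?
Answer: 2234/3 ≈ 744.67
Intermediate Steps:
y(j) = 5/3 (y(j) = ((34 + 36)/(-6 + 27))/2 = (70/21)/2 = (70*(1/21))/2 = (½)*(10/3) = 5/3)
y(-65) + (-511 - 1*(-1254)) = 5/3 + (-511 - 1*(-1254)) = 5/3 + (-511 + 1254) = 5/3 + 743 = 2234/3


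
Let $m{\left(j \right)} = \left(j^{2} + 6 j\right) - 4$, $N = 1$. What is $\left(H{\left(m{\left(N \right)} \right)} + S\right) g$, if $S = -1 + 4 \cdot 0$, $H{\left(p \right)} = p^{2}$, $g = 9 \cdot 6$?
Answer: $432$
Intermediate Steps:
$g = 54$
$m{\left(j \right)} = -4 + j^{2} + 6 j$
$S = -1$ ($S = -1 + 0 = -1$)
$\left(H{\left(m{\left(N \right)} \right)} + S\right) g = \left(\left(-4 + 1^{2} + 6 \cdot 1\right)^{2} - 1\right) 54 = \left(\left(-4 + 1 + 6\right)^{2} - 1\right) 54 = \left(3^{2} - 1\right) 54 = \left(9 - 1\right) 54 = 8 \cdot 54 = 432$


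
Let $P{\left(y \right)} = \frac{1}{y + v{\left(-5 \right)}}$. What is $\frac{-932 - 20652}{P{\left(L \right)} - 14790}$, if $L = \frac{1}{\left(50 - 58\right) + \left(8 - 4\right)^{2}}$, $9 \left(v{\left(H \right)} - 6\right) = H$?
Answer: $\frac{4327592}{2965359} \approx 1.4594$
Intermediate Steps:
$v{\left(H \right)} = 6 + \frac{H}{9}$
$L = \frac{1}{8}$ ($L = \frac{1}{\left(50 - 58\right) + 4^{2}} = \frac{1}{-8 + 16} = \frac{1}{8} \approx 0.125$)
$P{\left(y \right)} = \frac{1}{\frac{49}{9} + y}$ ($P{\left(y \right)} = \frac{1}{y + \left(6 + \frac{1}{9} \left(-5\right)\right)} = \frac{1}{y + \left(6 - \frac{5}{9}\right)} = \frac{1}{y + \frac{49}{9}} = \frac{1}{\frac{49}{9} + y}$)
$\frac{-932 - 20652}{P{\left(L \right)} - 14790} = \frac{-932 - 20652}{\frac{9}{49 + 9 \cdot \frac{1}{8}} - 14790} = - \frac{21584}{\frac{9}{49 + \frac{9}{8}} - 14790} = - \frac{21584}{\frac{9}{\frac{401}{8}} - 14790} = - \frac{21584}{9 \cdot \frac{8}{401} - 14790} = - \frac{21584}{\frac{72}{401} - 14790} = - \frac{21584}{- \frac{5930718}{401}} = \left(-21584\right) \left(- \frac{401}{5930718}\right) = \frac{4327592}{2965359}$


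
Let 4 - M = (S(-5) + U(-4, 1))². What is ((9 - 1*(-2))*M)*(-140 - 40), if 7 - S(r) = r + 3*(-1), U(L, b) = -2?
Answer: 326700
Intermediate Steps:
S(r) = 10 - r (S(r) = 7 - (r + 3*(-1)) = 7 - (r - 3) = 7 - (-3 + r) = 7 + (3 - r) = 10 - r)
M = -165 (M = 4 - ((10 - 1*(-5)) - 2)² = 4 - ((10 + 5) - 2)² = 4 - (15 - 2)² = 4 - 1*13² = 4 - 1*169 = 4 - 169 = -165)
((9 - 1*(-2))*M)*(-140 - 40) = ((9 - 1*(-2))*(-165))*(-140 - 40) = ((9 + 2)*(-165))*(-180) = (11*(-165))*(-180) = -1815*(-180) = 326700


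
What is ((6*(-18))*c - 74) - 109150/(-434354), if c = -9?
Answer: 195079521/217177 ≈ 898.25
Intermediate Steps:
((6*(-18))*c - 74) - 109150/(-434354) = ((6*(-18))*(-9) - 74) - 109150/(-434354) = (-108*(-9) - 74) - 109150*(-1/434354) = (972 - 74) + 54575/217177 = 898 + 54575/217177 = 195079521/217177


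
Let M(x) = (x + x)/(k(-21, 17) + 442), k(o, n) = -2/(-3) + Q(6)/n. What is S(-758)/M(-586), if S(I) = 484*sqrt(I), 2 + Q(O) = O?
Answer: -2733148*I*sqrt(758)/14943 ≈ -5035.7*I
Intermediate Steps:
Q(O) = -2 + O
k(o, n) = 2/3 + 4/n (k(o, n) = -2/(-3) + (-2 + 6)/n = -2*(-1/3) + 4/n = 2/3 + 4/n)
M(x) = 51*x/11294 (M(x) = (x + x)/((2/3 + 4/17) + 442) = (2*x)/((2/3 + 4*(1/17)) + 442) = (2*x)/((2/3 + 4/17) + 442) = (2*x)/(46/51 + 442) = (2*x)/(22588/51) = (2*x)*(51/22588) = 51*x/11294)
S(-758)/M(-586) = (484*sqrt(-758))/(((51/11294)*(-586))) = (484*(I*sqrt(758)))/(-14943/5647) = (484*I*sqrt(758))*(-5647/14943) = -2733148*I*sqrt(758)/14943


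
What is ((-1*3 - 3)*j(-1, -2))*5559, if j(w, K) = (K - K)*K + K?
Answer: 66708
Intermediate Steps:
j(w, K) = K (j(w, K) = 0*K + K = 0 + K = K)
((-1*3 - 3)*j(-1, -2))*5559 = ((-1*3 - 3)*(-2))*5559 = ((-3 - 3)*(-2))*5559 = -6*(-2)*5559 = 12*5559 = 66708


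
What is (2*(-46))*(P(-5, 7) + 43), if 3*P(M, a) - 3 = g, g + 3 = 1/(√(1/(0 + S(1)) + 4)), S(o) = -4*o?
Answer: -3956 - 184*√15/45 ≈ -3971.8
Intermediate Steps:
g = -3 + 2*√15/15 (g = -3 + 1/(√(1/(0 - 4*1) + 4)) = -3 + 1/(√(1/(0 - 4) + 4)) = -3 + 1/(√(1/(-4) + 4)) = -3 + 1/(√(-¼ + 4)) = -3 + 1/(√(15/4)) = -3 + 1/(√15/2) = -3 + 2*√15/15 ≈ -2.4836)
P(M, a) = 2*√15/45 (P(M, a) = 1 + (-3 + 2*√15/15)/3 = 1 + (-1 + 2*√15/45) = 2*√15/45)
(2*(-46))*(P(-5, 7) + 43) = (2*(-46))*(2*√15/45 + 43) = -92*(43 + 2*√15/45) = -3956 - 184*√15/45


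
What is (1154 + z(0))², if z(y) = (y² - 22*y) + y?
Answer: 1331716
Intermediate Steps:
z(y) = y² - 21*y
(1154 + z(0))² = (1154 + 0*(-21 + 0))² = (1154 + 0*(-21))² = (1154 + 0)² = 1154² = 1331716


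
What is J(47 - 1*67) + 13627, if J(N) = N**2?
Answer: 14027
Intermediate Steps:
J(47 - 1*67) + 13627 = (47 - 1*67)**2 + 13627 = (47 - 67)**2 + 13627 = (-20)**2 + 13627 = 400 + 13627 = 14027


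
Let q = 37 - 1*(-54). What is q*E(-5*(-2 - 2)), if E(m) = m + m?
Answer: 3640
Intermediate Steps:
E(m) = 2*m
q = 91 (q = 37 + 54 = 91)
q*E(-5*(-2 - 2)) = 91*(2*(-5*(-2 - 2))) = 91*(2*(-5*(-4))) = 91*(2*20) = 91*40 = 3640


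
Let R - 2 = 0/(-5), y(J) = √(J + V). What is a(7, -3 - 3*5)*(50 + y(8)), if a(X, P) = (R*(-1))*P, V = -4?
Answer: 1872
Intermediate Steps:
y(J) = √(-4 + J) (y(J) = √(J - 4) = √(-4 + J))
R = 2 (R = 2 + 0/(-5) = 2 + 0*(-⅕) = 2 + 0 = 2)
a(X, P) = -2*P (a(X, P) = (2*(-1))*P = -2*P)
a(7, -3 - 3*5)*(50 + y(8)) = (-2*(-3 - 3*5))*(50 + √(-4 + 8)) = (-2*(-3 - 15))*(50 + √4) = (-2*(-18))*(50 + 2) = 36*52 = 1872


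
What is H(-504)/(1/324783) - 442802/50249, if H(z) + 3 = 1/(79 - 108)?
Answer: -1436174686354/1457221 ≈ -9.8556e+5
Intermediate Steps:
H(z) = -88/29 (H(z) = -3 + 1/(79 - 108) = -3 + 1/(-29) = -3 - 1/29 = -88/29)
H(-504)/(1/324783) - 442802/50249 = -88/(29*(1/324783)) - 442802/50249 = -88/(29*1/324783) - 442802*1/50249 = -88/29*324783 - 442802/50249 = -28580904/29 - 442802/50249 = -1436174686354/1457221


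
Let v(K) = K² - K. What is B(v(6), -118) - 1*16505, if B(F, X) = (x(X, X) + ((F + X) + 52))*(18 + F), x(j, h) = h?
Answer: -23897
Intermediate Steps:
B(F, X) = (18 + F)*(52 + F + 2*X) (B(F, X) = (X + ((F + X) + 52))*(18 + F) = (X + (52 + F + X))*(18 + F) = (52 + F + 2*X)*(18 + F) = (18 + F)*(52 + F + 2*X))
B(v(6), -118) - 1*16505 = (936 + (6*(-1 + 6))² + 36*(-118) + 70*(6*(-1 + 6)) + 2*(6*(-1 + 6))*(-118)) - 1*16505 = (936 + (6*5)² - 4248 + 70*(6*5) + 2*(6*5)*(-118)) - 16505 = (936 + 30² - 4248 + 70*30 + 2*30*(-118)) - 16505 = (936 + 900 - 4248 + 2100 - 7080) - 16505 = -7392 - 16505 = -23897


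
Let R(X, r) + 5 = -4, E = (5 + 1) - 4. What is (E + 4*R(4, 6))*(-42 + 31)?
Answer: 374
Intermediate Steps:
E = 2 (E = 6 - 4 = 2)
R(X, r) = -9 (R(X, r) = -5 - 4 = -9)
(E + 4*R(4, 6))*(-42 + 31) = (2 + 4*(-9))*(-42 + 31) = (2 - 36)*(-11) = -34*(-11) = 374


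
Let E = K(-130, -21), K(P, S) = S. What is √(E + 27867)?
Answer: 3*√3094 ≈ 166.87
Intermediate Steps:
E = -21
√(E + 27867) = √(-21 + 27867) = √27846 = 3*√3094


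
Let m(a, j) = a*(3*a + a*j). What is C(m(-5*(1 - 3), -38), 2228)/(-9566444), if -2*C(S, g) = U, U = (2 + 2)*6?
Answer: 3/2391611 ≈ 1.2544e-6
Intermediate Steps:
U = 24 (U = 4*6 = 24)
C(S, g) = -12 (C(S, g) = -½*24 = -12)
C(m(-5*(1 - 3), -38), 2228)/(-9566444) = -12/(-9566444) = -12*(-1/9566444) = 3/2391611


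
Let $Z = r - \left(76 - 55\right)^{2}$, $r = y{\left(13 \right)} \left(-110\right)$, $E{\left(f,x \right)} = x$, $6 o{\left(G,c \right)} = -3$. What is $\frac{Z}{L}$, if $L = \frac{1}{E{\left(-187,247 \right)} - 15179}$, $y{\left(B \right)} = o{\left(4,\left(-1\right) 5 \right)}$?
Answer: $5763752$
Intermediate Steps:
$o{\left(G,c \right)} = - \frac{1}{2}$ ($o{\left(G,c \right)} = \frac{1}{6} \left(-3\right) = - \frac{1}{2}$)
$y{\left(B \right)} = - \frac{1}{2}$
$r = 55$ ($r = \left(- \frac{1}{2}\right) \left(-110\right) = 55$)
$Z = -386$ ($Z = 55 - \left(76 - 55\right)^{2} = 55 - 21^{2} = 55 - 441 = -386$)
$L = - \frac{1}{14932}$ ($L = \frac{1}{247 - 15179} = \frac{1}{-14932} = - \frac{1}{14932} \approx -6.697 \cdot 10^{-5}$)
$\frac{Z}{L} = - \frac{386}{- \frac{1}{14932}} = \left(-386\right) \left(-14932\right) = 5763752$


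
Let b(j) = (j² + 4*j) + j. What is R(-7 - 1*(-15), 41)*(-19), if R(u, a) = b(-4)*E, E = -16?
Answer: -1216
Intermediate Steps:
b(j) = j² + 5*j
R(u, a) = 64 (R(u, a) = -4*(5 - 4)*(-16) = -4*1*(-16) = -4*(-16) = 64)
R(-7 - 1*(-15), 41)*(-19) = 64*(-19) = -1216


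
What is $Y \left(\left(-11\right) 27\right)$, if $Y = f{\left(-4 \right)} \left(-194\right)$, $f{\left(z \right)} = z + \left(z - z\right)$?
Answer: $-230472$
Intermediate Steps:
$f{\left(z \right)} = z$ ($f{\left(z \right)} = z + 0 = z$)
$Y = 776$ ($Y = \left(-4\right) \left(-194\right) = 776$)
$Y \left(\left(-11\right) 27\right) = 776 \left(\left(-11\right) 27\right) = 776 \left(-297\right) = -230472$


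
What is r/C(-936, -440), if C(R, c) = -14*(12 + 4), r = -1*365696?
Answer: 11428/7 ≈ 1632.6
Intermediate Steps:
r = -365696
C(R, c) = -224 (C(R, c) = -14*16 = -224)
r/C(-936, -440) = -365696/(-224) = -365696*(-1/224) = 11428/7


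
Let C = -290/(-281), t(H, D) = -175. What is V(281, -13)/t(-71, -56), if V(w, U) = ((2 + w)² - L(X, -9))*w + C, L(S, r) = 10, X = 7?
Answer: -6323118209/49175 ≈ -1.2858e+5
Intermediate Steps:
C = 290/281 (C = -290*(-1/281) = 290/281 ≈ 1.0320)
V(w, U) = 290/281 + w*(-10 + (2 + w)²) (V(w, U) = ((2 + w)² - 1*10)*w + 290/281 = ((2 + w)² - 10)*w + 290/281 = (-10 + (2 + w)²)*w + 290/281 = w*(-10 + (2 + w)²) + 290/281 = 290/281 + w*(-10 + (2 + w)²))
V(281, -13)/t(-71, -56) = (290/281 - 10*281 + 281*(2 + 281)²)/(-175) = (290/281 - 2810 + 281*283²)*(-1/175) = (290/281 - 2810 + 281*80089)*(-1/175) = (290/281 - 2810 + 22505009)*(-1/175) = (6323118209/281)*(-1/175) = -6323118209/49175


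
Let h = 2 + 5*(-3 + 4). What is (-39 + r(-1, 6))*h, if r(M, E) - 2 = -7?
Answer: -308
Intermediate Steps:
r(M, E) = -5 (r(M, E) = 2 - 7 = -5)
h = 7 (h = 2 + 5*1 = 2 + 5 = 7)
(-39 + r(-1, 6))*h = (-39 - 5)*7 = -44*7 = -308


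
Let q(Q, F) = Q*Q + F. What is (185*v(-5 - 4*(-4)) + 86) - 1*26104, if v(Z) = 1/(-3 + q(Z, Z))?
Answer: -3356137/129 ≈ -26017.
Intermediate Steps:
q(Q, F) = F + Q² (q(Q, F) = Q² + F = F + Q²)
v(Z) = 1/(-3 + Z + Z²) (v(Z) = 1/(-3 + (Z + Z²)) = 1/(-3 + Z + Z²))
(185*v(-5 - 4*(-4)) + 86) - 1*26104 = (185/(-3 + (-5 - 4*(-4)) + (-5 - 4*(-4))²) + 86) - 1*26104 = (185/(-3 + (-5 + 16) + (-5 + 16)²) + 86) - 26104 = (185/(-3 + 11 + 11²) + 86) - 26104 = (185/(-3 + 11 + 121) + 86) - 26104 = (185/129 + 86) - 26104 = 11279/129 - 26104 = -3356137/129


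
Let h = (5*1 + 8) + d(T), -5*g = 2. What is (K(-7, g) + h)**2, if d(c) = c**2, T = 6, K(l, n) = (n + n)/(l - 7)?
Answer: 2948089/1225 ≈ 2406.6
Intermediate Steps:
g = -2/5 (g = -1/5*2 = -2/5 ≈ -0.40000)
K(l, n) = 2*n/(-7 + l) (K(l, n) = (2*n)/(-7 + l) = 2*n/(-7 + l))
h = 49 (h = (5*1 + 8) + 6**2 = (5 + 8) + 36 = 13 + 36 = 49)
(K(-7, g) + h)**2 = (2*(-2/5)/(-7 - 7) + 49)**2 = (2*(-2/5)/(-14) + 49)**2 = (2*(-2/5)*(-1/14) + 49)**2 = (2/35 + 49)**2 = (1717/35)**2 = 2948089/1225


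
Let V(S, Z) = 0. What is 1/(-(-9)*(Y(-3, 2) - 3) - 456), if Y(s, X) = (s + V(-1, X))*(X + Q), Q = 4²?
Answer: -1/969 ≈ -0.0010320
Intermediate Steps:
Q = 16
Y(s, X) = s*(16 + X) (Y(s, X) = (s + 0)*(X + 16) = s*(16 + X))
1/(-(-9)*(Y(-3, 2) - 3) - 456) = 1/(-(-9)*(-3*(16 + 2) - 3) - 456) = 1/(-(-9)*(-3*18 - 3) - 456) = 1/(-(-9)*(-54 - 3) - 456) = 1/(-(-9)*(-57) - 456) = 1/(-1*513 - 456) = 1/(-513 - 456) = 1/(-969) = -1/969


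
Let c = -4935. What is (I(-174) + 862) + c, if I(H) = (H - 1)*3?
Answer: -4598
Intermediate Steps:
I(H) = -3 + 3*H (I(H) = (-1 + H)*3 = -3 + 3*H)
(I(-174) + 862) + c = ((-3 + 3*(-174)) + 862) - 4935 = ((-3 - 522) + 862) - 4935 = (-525 + 862) - 4935 = 337 - 4935 = -4598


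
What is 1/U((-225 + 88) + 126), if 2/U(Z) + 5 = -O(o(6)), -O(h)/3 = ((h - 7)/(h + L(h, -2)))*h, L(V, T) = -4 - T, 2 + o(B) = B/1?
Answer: -23/2 ≈ -11.500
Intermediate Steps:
o(B) = -2 + B (o(B) = -2 + B/1 = -2 + B*1 = -2 + B)
O(h) = -3*h*(-7 + h)/(-2 + h) (O(h) = -3*(h - 7)/(h + (-4 - 1*(-2)))*h = -3*(-7 + h)/(h + (-4 + 2))*h = -3*(-7 + h)/(h - 2)*h = -3*(-7 + h)/(-2 + h)*h = -3*h*(-7 + h)/(-2 + h))
U(Z) = -2/23 (U(Z) = 2/(-5 - 3*(-2 + 6)*(7 - (-2 + 6))/(-2 + (-2 + 6))) = 2/(-5 - 3*4*(7 - 1*4)/(-2 + 4)) = 2/(-5 - 3*4*(7 - 4)/2) = 2/(-5 - 3*4*3/2) = 2/(-5 - 1*18) = 2/(-5 - 18) = 2/(-23) = 2*(-1/23) = -2/23)
1/U((-225 + 88) + 126) = 1/(-2/23) = -23/2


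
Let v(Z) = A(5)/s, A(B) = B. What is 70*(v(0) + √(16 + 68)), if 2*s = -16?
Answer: -175/4 + 140*√21 ≈ 597.81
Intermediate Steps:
s = -8 (s = (½)*(-16) = -8)
v(Z) = -5/8 (v(Z) = 5/(-8) = 5*(-⅛) = -5/8)
70*(v(0) + √(16 + 68)) = 70*(-5/8 + √(16 + 68)) = 70*(-5/8 + √84) = 70*(-5/8 + 2*√21) = -175/4 + 140*√21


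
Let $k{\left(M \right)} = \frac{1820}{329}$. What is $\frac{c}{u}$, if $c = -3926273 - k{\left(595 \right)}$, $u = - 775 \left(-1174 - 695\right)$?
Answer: $- \frac{61511697}{22692775} \approx -2.7106$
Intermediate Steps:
$k{\left(M \right)} = \frac{260}{47}$ ($k{\left(M \right)} = 1820 \cdot \frac{1}{329} = \frac{260}{47}$)
$u = 1448475$ ($u = \left(-775\right) \left(-1869\right) = 1448475$)
$c = - \frac{184535091}{47}$ ($c = -3926273 - \frac{260}{47} = - \frac{184535091}{47} \approx -3.9263 \cdot 10^{6}$)
$\frac{c}{u} = - \frac{184535091}{47 \cdot 1448475} = \left(- \frac{184535091}{47}\right) \frac{1}{1448475} = - \frac{61511697}{22692775}$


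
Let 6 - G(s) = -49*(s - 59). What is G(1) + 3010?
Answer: 174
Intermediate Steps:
G(s) = -2885 + 49*s (G(s) = 6 - (-49)*(s - 59) = 6 - (-49)*(-59 + s) = 6 - (2891 - 49*s) = 6 + (-2891 + 49*s) = -2885 + 49*s)
G(1) + 3010 = (-2885 + 49*1) + 3010 = (-2885 + 49) + 3010 = -2836 + 3010 = 174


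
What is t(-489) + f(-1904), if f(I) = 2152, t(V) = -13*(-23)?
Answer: 2451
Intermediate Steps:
t(V) = 299
t(-489) + f(-1904) = 299 + 2152 = 2451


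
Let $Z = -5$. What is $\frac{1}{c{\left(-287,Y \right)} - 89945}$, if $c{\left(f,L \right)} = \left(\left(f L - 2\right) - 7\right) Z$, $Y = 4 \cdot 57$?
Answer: $\frac{1}{237280} \approx 4.2144 \cdot 10^{-6}$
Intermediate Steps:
$Y = 228$
$c{\left(f,L \right)} = 45 - 5 L f$ ($c{\left(f,L \right)} = \left(\left(f L - 2\right) - 7\right) \left(-5\right) = \left(\left(L f - 2\right) - 7\right) \left(-5\right) = \left(\left(-2 + L f\right) - 7\right) \left(-5\right) = \left(-9 + L f\right) \left(-5\right) = 45 - 5 L f$)
$\frac{1}{c{\left(-287,Y \right)} - 89945} = \frac{1}{\left(45 - 1140 \left(-287\right)\right) - 89945} = \frac{1}{\left(45 + 327180\right) - 89945} = \frac{1}{327225 - 89945} = \frac{1}{237280}$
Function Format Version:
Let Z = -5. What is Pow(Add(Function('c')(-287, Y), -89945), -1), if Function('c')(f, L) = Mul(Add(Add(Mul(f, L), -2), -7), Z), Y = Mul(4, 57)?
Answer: Rational(1, 237280) ≈ 4.2144e-6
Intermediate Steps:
Y = 228
Function('c')(f, L) = Add(45, Mul(-5, L, f)) (Function('c')(f, L) = Mul(Add(Add(Mul(f, L), -2), -7), -5) = Mul(Add(Add(Mul(L, f), -2), -7), -5) = Mul(Add(Add(-2, Mul(L, f)), -7), -5) = Mul(Add(-9, Mul(L, f)), -5) = Add(45, Mul(-5, L, f)))
Pow(Add(Function('c')(-287, Y), -89945), -1) = Pow(Add(Add(45, Mul(-5, 228, -287)), -89945), -1) = Pow(Add(Add(45, 327180), -89945), -1) = Pow(Add(327225, -89945), -1) = Pow(237280, -1) = Rational(1, 237280)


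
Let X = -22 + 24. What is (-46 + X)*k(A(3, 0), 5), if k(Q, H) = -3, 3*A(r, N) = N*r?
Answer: 132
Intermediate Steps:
A(r, N) = N*r/3 (A(r, N) = (N*r)/3 = N*r/3)
X = 2
(-46 + X)*k(A(3, 0), 5) = (-46 + 2)*(-3) = -44*(-3) = 132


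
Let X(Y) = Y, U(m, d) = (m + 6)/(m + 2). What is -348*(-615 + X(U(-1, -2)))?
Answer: 212280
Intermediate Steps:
U(m, d) = (6 + m)/(2 + m)
-348*(-615 + X(U(-1, -2))) = -348*(-615 + (6 - 1)/(2 - 1)) = -348*(-615 + 5/1) = -348*(-615 + 1*5) = -348*(-615 + 5) = -348*(-610) = 212280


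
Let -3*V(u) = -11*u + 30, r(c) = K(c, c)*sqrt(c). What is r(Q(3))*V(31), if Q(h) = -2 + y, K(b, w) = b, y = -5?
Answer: -2177*I*sqrt(7)/3 ≈ -1919.9*I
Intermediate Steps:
Q(h) = -7 (Q(h) = -2 - 5 = -7)
r(c) = c**(3/2) (r(c) = c*sqrt(c) = c**(3/2))
V(u) = -10 + 11*u/3 (V(u) = -(-11*u + 30)/3 = -(30 - 11*u)/3 = -10 + 11*u/3)
r(Q(3))*V(31) = (-7)**(3/2)*(-10 + (11/3)*31) = (-7*I*sqrt(7))*(-10 + 341/3) = -7*I*sqrt(7)*(311/3) = -2177*I*sqrt(7)/3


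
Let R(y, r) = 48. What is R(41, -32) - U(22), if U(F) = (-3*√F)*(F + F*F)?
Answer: 48 + 1518*√22 ≈ 7168.1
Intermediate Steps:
U(F) = -3*√F*(F + F²) (U(F) = (-3*√F)*(F + F²) = -3*√F*(F + F²))
R(41, -32) - U(22) = 48 - 3*22^(3/2)*(-1 - 1*22) = 48 - 3*22*√22*(-1 - 22) = 48 - 3*22*√22*(-23) = 48 - (-1518)*√22 = 48 + 1518*√22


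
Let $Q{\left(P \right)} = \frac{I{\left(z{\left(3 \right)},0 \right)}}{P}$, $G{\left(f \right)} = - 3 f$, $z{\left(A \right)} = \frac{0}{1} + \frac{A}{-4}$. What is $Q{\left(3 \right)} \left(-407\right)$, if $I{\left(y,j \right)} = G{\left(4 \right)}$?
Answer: $1628$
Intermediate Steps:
$z{\left(A \right)} = - \frac{A}{4}$ ($z{\left(A \right)} = 0 \cdot 1 + A \left(- \frac{1}{4}\right) = 0 - \frac{A}{4} = - \frac{A}{4}$)
$I{\left(y,j \right)} = -12$ ($I{\left(y,j \right)} = \left(-3\right) 4 = -12$)
$Q{\left(P \right)} = - \frac{12}{P}$
$Q{\left(3 \right)} \left(-407\right) = - \frac{12}{3} \left(-407\right) = \left(-12\right) \frac{1}{3} \left(-407\right) = \left(-4\right) \left(-407\right) = 1628$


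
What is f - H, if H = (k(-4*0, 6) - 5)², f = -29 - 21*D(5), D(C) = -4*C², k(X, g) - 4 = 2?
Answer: 2070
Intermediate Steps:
k(X, g) = 6 (k(X, g) = 4 + 2 = 6)
f = 2071 (f = -29 - (-84)*5² = -29 - (-84)*25 = -29 - 21*(-100) = -29 + 2100 = 2071)
H = 1 (H = (6 - 5)² = 1² = 1)
f - H = 2071 - 1*1 = 2071 - 1 = 2070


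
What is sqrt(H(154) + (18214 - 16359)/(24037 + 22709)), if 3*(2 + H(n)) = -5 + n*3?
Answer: sqrt(265258)/42 ≈ 12.263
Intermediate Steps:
H(n) = -11/3 + n (H(n) = -2 + (-5 + n*3)/3 = -2 + (-5 + 3*n)/3 = -2 + (-5/3 + n) = -11/3 + n)
sqrt(H(154) + (18214 - 16359)/(24037 + 22709)) = sqrt((-11/3 + 154) + (18214 - 16359)/(24037 + 22709)) = sqrt(451/3 + 1855/46746) = sqrt(451/3 + 1855*(1/46746)) = sqrt(451/3 + 5/126) = sqrt(18947/126) = sqrt(265258)/42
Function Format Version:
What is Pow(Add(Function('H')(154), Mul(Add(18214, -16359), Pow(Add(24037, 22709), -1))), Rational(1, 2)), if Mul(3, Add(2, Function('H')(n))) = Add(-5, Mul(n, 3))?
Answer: Mul(Rational(1, 42), Pow(265258, Rational(1, 2))) ≈ 12.263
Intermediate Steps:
Function('H')(n) = Add(Rational(-11, 3), n) (Function('H')(n) = Add(-2, Mul(Rational(1, 3), Add(-5, Mul(n, 3)))) = Add(-2, Mul(Rational(1, 3), Add(-5, Mul(3, n)))) = Add(-2, Add(Rational(-5, 3), n)) = Add(Rational(-11, 3), n))
Pow(Add(Function('H')(154), Mul(Add(18214, -16359), Pow(Add(24037, 22709), -1))), Rational(1, 2)) = Pow(Add(Add(Rational(-11, 3), 154), Mul(Add(18214, -16359), Pow(Add(24037, 22709), -1))), Rational(1, 2)) = Pow(Add(Rational(451, 3), Mul(1855, Pow(46746, -1))), Rational(1, 2)) = Pow(Add(Rational(451, 3), Mul(1855, Rational(1, 46746))), Rational(1, 2)) = Pow(Add(Rational(451, 3), Rational(5, 126)), Rational(1, 2)) = Pow(Rational(18947, 126), Rational(1, 2)) = Mul(Rational(1, 42), Pow(265258, Rational(1, 2)))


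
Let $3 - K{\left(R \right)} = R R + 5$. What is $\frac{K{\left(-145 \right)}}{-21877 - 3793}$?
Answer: $\frac{21027}{25670} \approx 0.81913$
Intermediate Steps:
$K{\left(R \right)} = -2 - R^{2}$ ($K{\left(R \right)} = 3 - \left(R R + 5\right) = 3 - \left(R^{2} + 5\right) = 3 - \left(5 + R^{2}\right) = -2 - R^{2}$)
$\frac{K{\left(-145 \right)}}{-21877 - 3793} = \frac{-2 - \left(-145\right)^{2}}{-21877 - 3793} = \frac{-2 - 21025}{-25670} = \left(-2 - 21025\right) \left(- \frac{1}{25670}\right) = \left(-21027\right) \left(- \frac{1}{25670}\right) = \frac{21027}{25670}$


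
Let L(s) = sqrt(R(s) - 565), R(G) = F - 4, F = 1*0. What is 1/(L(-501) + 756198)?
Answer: 756198/571835415773 - I*sqrt(569)/571835415773 ≈ 1.3224e-6 - 4.1714e-11*I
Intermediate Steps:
F = 0
R(G) = -4 (R(G) = 0 - 4 = -4)
L(s) = I*sqrt(569) (L(s) = sqrt(-4 - 565) = sqrt(-569) = I*sqrt(569))
1/(L(-501) + 756198) = 1/(I*sqrt(569) + 756198) = 1/(756198 + I*sqrt(569))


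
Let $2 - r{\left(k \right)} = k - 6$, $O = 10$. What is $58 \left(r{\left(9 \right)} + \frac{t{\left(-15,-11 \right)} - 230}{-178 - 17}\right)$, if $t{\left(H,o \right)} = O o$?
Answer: $\frac{1682}{39} \approx 43.128$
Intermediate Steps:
$t{\left(H,o \right)} = 10 o$
$r{\left(k \right)} = 8 - k$ ($r{\left(k \right)} = 2 - \left(k - 6\right) = 2 - \left(-6 + k\right) = 8 - k$)
$58 \left(r{\left(9 \right)} + \frac{t{\left(-15,-11 \right)} - 230}{-178 - 17}\right) = 58 \left(\left(8 - 9\right) + \frac{10 \left(-11\right) - 230}{-178 - 17}\right) = 58 \left(\left(8 - 9\right) + \frac{-110 - 230}{-195}\right) = 58 \left(-1 - - \frac{68}{39}\right) = 58 \left(-1 + \frac{68}{39}\right) = 58 \cdot \frac{29}{39} = \frac{1682}{39}$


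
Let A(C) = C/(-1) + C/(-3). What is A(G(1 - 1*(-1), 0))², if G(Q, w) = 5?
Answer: 400/9 ≈ 44.444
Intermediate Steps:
A(C) = -4*C/3 (A(C) = C*(-1) + C*(-⅓) = -C - C/3 = -4*C/3)
A(G(1 - 1*(-1), 0))² = (-4/3*5)² = (-20/3)² = 400/9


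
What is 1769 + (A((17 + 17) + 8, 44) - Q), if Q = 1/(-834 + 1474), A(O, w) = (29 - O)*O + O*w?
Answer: 1965439/640 ≈ 3071.0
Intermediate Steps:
A(O, w) = O*w + O*(29 - O) (A(O, w) = O*(29 - O) + O*w = O*w + O*(29 - O))
Q = 1/640 ≈ 0.0015625
1769 + (A((17 + 17) + 8, 44) - Q) = 1769 + (((17 + 17) + 8)*(29 + 44 - ((17 + 17) + 8)) - 1*1/640) = 1769 + ((34 + 8)*(29 + 44 - (34 + 8)) - 1/640) = 1769 + (42*(29 + 44 - 1*42) - 1/640) = 1769 + (42*(29 + 44 - 42) - 1/640) = 1769 + (42*31 - 1/640) = 1769 + (1302 - 1/640) = 1769 + 833279/640 = 1965439/640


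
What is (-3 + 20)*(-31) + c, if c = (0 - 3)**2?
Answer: -518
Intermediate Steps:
c = 9 (c = (-3)**2 = 9)
(-3 + 20)*(-31) + c = (-3 + 20)*(-31) + 9 = 17*(-31) + 9 = -527 + 9 = -518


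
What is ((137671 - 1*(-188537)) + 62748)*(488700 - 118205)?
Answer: 144106253220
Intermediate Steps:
((137671 - 1*(-188537)) + 62748)*(488700 - 118205) = ((137671 + 188537) + 62748)*370495 = (326208 + 62748)*370495 = 388956*370495 = 144106253220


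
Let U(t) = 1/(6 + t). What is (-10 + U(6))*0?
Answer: 0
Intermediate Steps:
(-10 + U(6))*0 = (-10 + 1/(6 + 6))*0 = (-10 + 1/12)*0 = -119/12*0 = 0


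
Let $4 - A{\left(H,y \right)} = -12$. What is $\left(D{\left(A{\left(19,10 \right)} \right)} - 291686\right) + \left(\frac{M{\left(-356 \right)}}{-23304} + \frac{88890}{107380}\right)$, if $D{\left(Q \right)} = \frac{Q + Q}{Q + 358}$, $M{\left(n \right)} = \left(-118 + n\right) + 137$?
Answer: $- \frac{6824639029816369}{23397285912} \approx -2.9169 \cdot 10^{5}$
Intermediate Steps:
$M{\left(n \right)} = 19 + n$
$A{\left(H,y \right)} = 16$ ($A{\left(H,y \right)} = 4 - -12 = 4 + 12 = 16$)
$D{\left(Q \right)} = \frac{2 Q}{358 + Q}$
$\left(D{\left(A{\left(19,10 \right)} \right)} - 291686\right) + \left(\frac{M{\left(-356 \right)}}{-23304} + \frac{88890}{107380}\right) = \left(2 \cdot 16 \frac{1}{358 + 16} - 291686\right) + \left(\frac{19 - 356}{-23304} + \frac{88890}{107380}\right) = \left(2 \cdot 16 \cdot \frac{1}{374} - 291686\right) + \left(\left(-337\right) \left(- \frac{1}{23304}\right) + 88890 \cdot \frac{1}{107380}\right) = \left(2 \cdot 16 \cdot \frac{1}{374} - 291686\right) + \left(\frac{337}{23304} + \frac{8889}{10738}\right) = \left(\frac{16}{187} - 291686\right) + \frac{105383981}{125119176} = - \frac{54545266}{187} + \frac{105383981}{125119176} = - \frac{6824639029816369}{23397285912}$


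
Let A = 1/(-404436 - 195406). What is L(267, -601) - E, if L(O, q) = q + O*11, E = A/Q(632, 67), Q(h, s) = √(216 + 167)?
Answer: 2336 + √383/229739486 ≈ 2336.0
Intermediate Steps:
A = -1/599842 (A = 1/(-599842) = -1/599842 ≈ -1.6671e-6)
Q(h, s) = √383
E = -√383/229739486 (E = -√383/383/599842 = -√383/229739486 ≈ -8.5185e-8)
L(O, q) = q + 11*O
L(267, -601) - E = (-601 + 11*267) - (-1)*√383/229739486 = (-601 + 2937) + √383/229739486 = 2336 + √383/229739486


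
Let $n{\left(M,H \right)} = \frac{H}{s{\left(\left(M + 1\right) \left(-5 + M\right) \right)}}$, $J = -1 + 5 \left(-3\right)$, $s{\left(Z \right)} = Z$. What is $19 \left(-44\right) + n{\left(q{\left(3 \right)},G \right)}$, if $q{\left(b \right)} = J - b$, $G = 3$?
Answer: $- \frac{120383}{144} \approx -835.99$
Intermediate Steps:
$J = -16$ ($J = -1 - 15 = -16$)
$q{\left(b \right)} = -16 - b$
$n{\left(M,H \right)} = \frac{H}{\left(1 + M\right) \left(-5 + M\right)}$ ($n{\left(M,H \right)} = \frac{H}{\left(M + 1\right) \left(-5 + M\right)} = \frac{H}{\left(1 + M\right) \left(-5 + M\right)}$)
$19 \left(-44\right) + n{\left(q{\left(3 \right)},G \right)} = 19 \left(-44\right) + \frac{3}{-5 + \left(-16 - 3\right)^{2} - 4 \left(-16 - 3\right)} = -836 + \frac{3}{-5 + \left(-16 - 3\right)^{2} - 4 \left(-16 - 3\right)} = -836 + \frac{3}{-5 + \left(-19\right)^{2} - -76} = -836 + \frac{3}{-5 + 361 + 76} = -836 + \frac{3}{432} = -836 + 3 \cdot \frac{1}{432} = -836 + \frac{1}{144} = - \frac{120383}{144}$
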